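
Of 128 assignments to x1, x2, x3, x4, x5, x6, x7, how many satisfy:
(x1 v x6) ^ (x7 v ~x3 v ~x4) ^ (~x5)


CNF with 3 clauses over 7 vars (128 assignments).
An assignment satisfies CNF iff every clause has >=1 true literal.
Check each row (bits = x1,x2,x3,x4,x5,x6,x7; clause T/F shown):
  row 0 [0000000]: clauses=FTT -> 0
  row 1 [0000001]: clauses=FTT -> 0
  row 2 [0000010]: clauses=TTT -> 1
  row 3 [0000011]: clauses=TTT -> 1
  row 4 [0000100]: clauses=FTF -> 0
  (every remaining row is evaluated the same way; all 128 results are listed next)
Full result column, 8 rows per line (x1,x2,x3,x4 fixed per line; x5,x6,x7 runs 000..111 left to right):
  rows 0-7 [x1,x2,x3,x4=0000]: 00110000  (ones: 2)
  rows 8-15 [x1,x2,x3,x4=0001]: 00110000  (ones: 2)
  rows 16-23 [x1,x2,x3,x4=0010]: 00110000  (ones: 2)
  rows 24-31 [x1,x2,x3,x4=0011]: 00010000  (ones: 1)
  rows 32-39 [x1,x2,x3,x4=0100]: 00110000  (ones: 2)
  rows 40-47 [x1,x2,x3,x4=0101]: 00110000  (ones: 2)
  rows 48-55 [x1,x2,x3,x4=0110]: 00110000  (ones: 2)
  rows 56-63 [x1,x2,x3,x4=0111]: 00010000  (ones: 1)
  rows 64-71 [x1,x2,x3,x4=1000]: 11110000  (ones: 4)
  rows 72-79 [x1,x2,x3,x4=1001]: 11110000  (ones: 4)
  rows 80-87 [x1,x2,x3,x4=1010]: 11110000  (ones: 4)
  rows 88-95 [x1,x2,x3,x4=1011]: 01010000  (ones: 2)
  rows 96-103 [x1,x2,x3,x4=1100]: 11110000  (ones: 4)
  rows 104-111 [x1,x2,x3,x4=1101]: 11110000  (ones: 4)
  rows 112-119 [x1,x2,x3,x4=1110]: 11110000  (ones: 4)
  rows 120-127 [x1,x2,x3,x4=1111]: 01010000  (ones: 2)
Satisfying assignments = 2+2+2+1+2+2+2+1+4+4+4+2+4+4+4+2 = 42

42


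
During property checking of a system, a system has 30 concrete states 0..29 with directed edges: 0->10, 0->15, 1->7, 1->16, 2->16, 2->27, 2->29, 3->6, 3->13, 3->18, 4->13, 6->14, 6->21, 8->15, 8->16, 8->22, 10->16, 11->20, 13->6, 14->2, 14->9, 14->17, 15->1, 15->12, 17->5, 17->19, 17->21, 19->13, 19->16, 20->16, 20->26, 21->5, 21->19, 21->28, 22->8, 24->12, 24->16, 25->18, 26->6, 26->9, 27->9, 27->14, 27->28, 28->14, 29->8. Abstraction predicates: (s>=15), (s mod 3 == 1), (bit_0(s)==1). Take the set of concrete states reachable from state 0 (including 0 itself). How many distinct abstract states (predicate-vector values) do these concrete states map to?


BFS from 0:
Concrete reachable: {0, 1, 7, 10, 12, 15, 16}
Abstract via predicates (s>=15), (s mod 3 == 1), (bit_0(s)==1):
  (0,0,0) <- {0, 12}
  (0,1,0) <- {10}
  (0,1,1) <- {1, 7}
  (1,0,1) <- {15}
  (1,1,0) <- {16}
Distinct abstract states = 5

5


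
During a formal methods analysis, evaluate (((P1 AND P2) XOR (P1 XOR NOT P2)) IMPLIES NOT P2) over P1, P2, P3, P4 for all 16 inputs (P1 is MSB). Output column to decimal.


Formula: (((P1 AND P2) XOR (P1 XOR NOT P2)) IMPLIES NOT P2) over P1, P2, P3, P4 (16 rows)
Evaluate each row (bits = P1,P2,P3,P4, MSB first):
  row 0 [0000]: (((0 AND 0) XOR (0 XOR NOT 0)) IMPLIES NOT 0) -> 1
  row 1 [0001]: (((0 AND 0) XOR (0 XOR NOT 0)) IMPLIES NOT 0) -> 1
  row 2 [0010]: (((0 AND 0) XOR (0 XOR NOT 0)) IMPLIES NOT 0) -> 1
  row 3 [0011]: (((0 AND 0) XOR (0 XOR NOT 0)) IMPLIES NOT 0) -> 1
  row 4 [0100]: (((0 AND 1) XOR (0 XOR NOT 1)) IMPLIES NOT 1) -> 1
  row 5 [0101]: (((0 AND 1) XOR (0 XOR NOT 1)) IMPLIES NOT 1) -> 1
  row 6 [0110]: (((0 AND 1) XOR (0 XOR NOT 1)) IMPLIES NOT 1) -> 1
  row 7 [0111]: (((0 AND 1) XOR (0 XOR NOT 1)) IMPLIES NOT 1) -> 1
  row 8 [1000]: (((1 AND 0) XOR (1 XOR NOT 0)) IMPLIES NOT 0) -> 1
  row 9 [1001]: (((1 AND 0) XOR (1 XOR NOT 0)) IMPLIES NOT 0) -> 1
  row 10 [1010]: (((1 AND 0) XOR (1 XOR NOT 0)) IMPLIES NOT 0) -> 1
  row 11 [1011]: (((1 AND 0) XOR (1 XOR NOT 0)) IMPLIES NOT 0) -> 1
  row 12 [1100]: (((1 AND 1) XOR (1 XOR NOT 1)) IMPLIES NOT 1) -> 1
  row 13 [1101]: (((1 AND 1) XOR (1 XOR NOT 1)) IMPLIES NOT 1) -> 1
  row 14 [1110]: (((1 AND 1) XOR (1 XOR NOT 1)) IMPLIES NOT 1) -> 1
  row 15 [1111]: (((1 AND 1) XOR (1 XOR NOT 1)) IMPLIES NOT 1) -> 1
Full result column, 4 rows per line (P1,P2 fixed per line; P3,P4 runs 00..11 left to right):
  rows 0-3 [P1,P2=00]: 1111  = hex F
  rows 4-7 [P1,P2=01]: 1111  = hex F
  rows 8-11 [P1,P2=10]: 1111  = hex F
  rows 12-15 [P1,P2=11]: 1111  = hex F
Output column (row 0 .. row 15) = 1111111111111111
Output column grouped in 4s = 1111 1111 1111 1111 = 0xFFFF
Convert to decimal digit by digit (value = value*16 + digit):
  F -> 15
  15*16 + 15 (F) = 255
  255*16 + 15 (F) = 4095
  4095*16 + 15 (F) = 65535
Decimal = 65535

65535


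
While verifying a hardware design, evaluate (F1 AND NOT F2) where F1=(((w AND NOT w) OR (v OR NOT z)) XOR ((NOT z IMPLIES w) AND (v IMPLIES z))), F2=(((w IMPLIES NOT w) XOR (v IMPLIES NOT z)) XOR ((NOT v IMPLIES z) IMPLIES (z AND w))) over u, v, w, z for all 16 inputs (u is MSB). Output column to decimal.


F1 = (((w AND NOT w) OR (v OR NOT z)) XOR ((NOT z IMPLIES w) AND (v IMPLIES z)))
F2 = (((w IMPLIES NOT w) XOR (v IMPLIES NOT z)) XOR ((NOT v IMPLIES z) IMPLIES (z AND w)))
Counterexample to F1=>F2 is where F1=1 and F2=0.
Evaluate each row (bits = u,v,w,z, MSB first):
  row 0 [0000]: F1=1 F2=1 -> F1&~F2 -> 0
  row 1 [0001]: F1=1 F2=0 -> F1&~F2 -> 1
  row 2 [0010]: F1=0 F2=0 -> F1&~F2 -> 0
  row 3 [0011]: F1=1 F2=0 -> F1&~F2 -> 1
  row 4 [0100]: F1=1 F2=0 -> F1&~F2 -> 1
  row 5 [0101]: F1=0 F2=1 -> F1&~F2 -> 0
  row 6 [0110]: F1=1 F2=1 -> F1&~F2 -> 0
  row 7 [0111]: F1=0 F2=1 -> F1&~F2 -> 0
  row 8 [1000]: F1=1 F2=1 -> F1&~F2 -> 0
  row 9 [1001]: F1=1 F2=0 -> F1&~F2 -> 1
  row 10 [1010]: F1=0 F2=0 -> F1&~F2 -> 0
  row 11 [1011]: F1=1 F2=0 -> F1&~F2 -> 1
  row 12 [1100]: F1=1 F2=0 -> F1&~F2 -> 1
  row 13 [1101]: F1=0 F2=1 -> F1&~F2 -> 0
  row 14 [1110]: F1=1 F2=1 -> F1&~F2 -> 0
  row 15 [1111]: F1=0 F2=1 -> F1&~F2 -> 0
Full result column, 4 rows per line (u,v fixed per line; w,z runs 00..11 left to right):
  rows 0-3 [u,v=00]: 0101  = hex 5
  rows 4-7 [u,v=01]: 1000  = hex 8
  rows 8-11 [u,v=10]: 0101  = hex 5
  rows 12-15 [u,v=11]: 1000  = hex 8
Counterexample vector (row 0 .. row 15) = 0101100001011000
Output column grouped in 4s = 0101 1000 0101 1000 = 0x5858
Convert to decimal digit by digit (value = value*16 + digit):
  5 -> 5
  5*16 + 8 = 88
  88*16 + 5 = 1413
  1413*16 + 8 = 22616
Decimal = 22616

22616


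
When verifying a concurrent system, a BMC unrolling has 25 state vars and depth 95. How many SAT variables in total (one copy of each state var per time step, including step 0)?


BMC unrolls to depth k, creating one copy of each state var for steps 0..k.
Step count = 95 + 1 = 96 (steps 0 through 95)
Vars per step = 25
Total = 25 * 96 = 2400

2400


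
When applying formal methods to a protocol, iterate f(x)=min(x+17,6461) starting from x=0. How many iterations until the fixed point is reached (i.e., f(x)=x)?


Step 1: x=0, cap=6461, increment=17
Step 2: x grows by 17 each step until capped at 6461; fixed point is x=6461
Step 3: iterations = ceil(6461/17) = 381

381


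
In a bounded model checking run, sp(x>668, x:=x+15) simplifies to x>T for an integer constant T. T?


Formula: sp(P, x:=E) = exists old_x. (x = E[old_x/x]) AND P[old_x/x] (old_x is the value of x before the assignment; eliminate old_x by solving x = E[old_x/x] for old_x)
Step 1: Precondition P: x>668, i.e. old_x > 668
Step 2: Assignment gives x = old_x + 15, so old_x = x - 15
Step 3: Substitute into P: x - 15 > 668
Step 4: Simplify: x > 668+15 = 683

683


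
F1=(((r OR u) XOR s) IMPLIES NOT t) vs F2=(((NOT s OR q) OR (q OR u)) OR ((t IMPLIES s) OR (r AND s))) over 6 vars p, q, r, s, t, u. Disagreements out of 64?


F1 = (((r OR u) XOR s) IMPLIES NOT t)
F2 = (((NOT s OR q) OR (q OR u)) OR ((t IMPLIES s) OR (r AND s)))
Evaluate both on each of 64 rows (bits = p,q,r,s,t,u):
  row 0 [000000]: F1=1 F2=1 -> 0
  row 1 [000001]: F1=1 F2=1 -> 0
  row 2 [000010]: F1=1 F2=1 -> 0
  row 3 [000011]: F1=0 F2=1 (differ) -> 1
  row 4 [000100]: F1=1 F2=1 -> 0
  (every remaining row is evaluated the same way; all 64 results are listed next)
Full result column, 8 rows per line (p,q,r fixed per line; s,t,u runs 000..111 left to right):
  rows 0-7 [p,q,r=000]: 00010010  (ones: 2)
  rows 8-15 [p,q,r=001]: 00110000  (ones: 2)
  rows 16-23 [p,q,r=010]: 00010010  (ones: 2)
  rows 24-31 [p,q,r=011]: 00110000  (ones: 2)
  rows 32-39 [p,q,r=100]: 00010010  (ones: 2)
  rows 40-47 [p,q,r=101]: 00110000  (ones: 2)
  rows 48-55 [p,q,r=110]: 00010010  (ones: 2)
  rows 56-63 [p,q,r=111]: 00110000  (ones: 2)
Disagreements = 2+2+2+2+2+2+2+2 = 16

16


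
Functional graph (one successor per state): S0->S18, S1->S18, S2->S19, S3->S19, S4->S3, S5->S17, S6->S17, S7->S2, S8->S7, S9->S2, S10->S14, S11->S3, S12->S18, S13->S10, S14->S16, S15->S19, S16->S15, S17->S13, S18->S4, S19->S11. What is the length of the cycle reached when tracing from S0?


Trace from S0 until a state repeats:
  S0 -> S18 -> S4 -> S3 -> S19 -> S11 -> S3
S3 first seen at step 3, revisited at step 6.
Cycle length = 6 - 3 = 3

3


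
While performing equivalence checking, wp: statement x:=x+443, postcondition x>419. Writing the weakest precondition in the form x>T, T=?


Formula: wp(x:=E, P) = P[E/x] (substitute E for x in postcondition)
Step 1: Postcondition: x>419
Step 2: Substitute x+443 for x: x+443>419
Step 3: Solve for x: x > 419-443 = -24

-24


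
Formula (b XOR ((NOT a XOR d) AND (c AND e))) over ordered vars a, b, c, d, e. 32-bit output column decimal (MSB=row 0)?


Formula: (b XOR ((NOT a XOR d) AND (c AND e))) over a, b, c, d, e (32 rows)
Evaluate each row (bits = a,b,c,d,e, MSB first):
  row 0 [00000]: (0 XOR ((NOT 0 XOR 0) AND (0 AND 0))) -> 0
  row 1 [00001]: (0 XOR ((NOT 0 XOR 0) AND (0 AND 1))) -> 0
  row 2 [00010]: (0 XOR ((NOT 0 XOR 1) AND (0 AND 0))) -> 0
  row 3 [00011]: (0 XOR ((NOT 0 XOR 1) AND (0 AND 1))) -> 0
  row 4 [00100]: (0 XOR ((NOT 0 XOR 0) AND (1 AND 0))) -> 0
  row 5 [00101]: (0 XOR ((NOT 0 XOR 0) AND (1 AND 1))) -> 1
  row 6 [00110]: (0 XOR ((NOT 0 XOR 1) AND (1 AND 0))) -> 0
  row 7 [00111]: (0 XOR ((NOT 0 XOR 1) AND (1 AND 1))) -> 0
  row 8 [01000]: (1 XOR ((NOT 0 XOR 0) AND (0 AND 0))) -> 1
  row 9 [01001]: (1 XOR ((NOT 0 XOR 0) AND (0 AND 1))) -> 1
  row 10 [01010]: (1 XOR ((NOT 0 XOR 1) AND (0 AND 0))) -> 1
  row 11 [01011]: (1 XOR ((NOT 0 XOR 1) AND (0 AND 1))) -> 1
  row 12 [01100]: (1 XOR ((NOT 0 XOR 0) AND (1 AND 0))) -> 1
  row 13 [01101]: (1 XOR ((NOT 0 XOR 0) AND (1 AND 1))) -> 0
  row 14 [01110]: (1 XOR ((NOT 0 XOR 1) AND (1 AND 0))) -> 1
  row 15 [01111]: (1 XOR ((NOT 0 XOR 1) AND (1 AND 1))) -> 1
  row 16 [10000]: (0 XOR ((NOT 1 XOR 0) AND (0 AND 0))) -> 0
  row 17 [10001]: (0 XOR ((NOT 1 XOR 0) AND (0 AND 1))) -> 0
  row 18 [10010]: (0 XOR ((NOT 1 XOR 1) AND (0 AND 0))) -> 0
  row 19 [10011]: (0 XOR ((NOT 1 XOR 1) AND (0 AND 1))) -> 0
  row 20 [10100]: (0 XOR ((NOT 1 XOR 0) AND (1 AND 0))) -> 0
  row 21 [10101]: (0 XOR ((NOT 1 XOR 0) AND (1 AND 1))) -> 0
  row 22 [10110]: (0 XOR ((NOT 1 XOR 1) AND (1 AND 0))) -> 0
  row 23 [10111]: (0 XOR ((NOT 1 XOR 1) AND (1 AND 1))) -> 1
  row 24 [11000]: (1 XOR ((NOT 1 XOR 0) AND (0 AND 0))) -> 1
  row 25 [11001]: (1 XOR ((NOT 1 XOR 0) AND (0 AND 1))) -> 1
  row 26 [11010]: (1 XOR ((NOT 1 XOR 1) AND (0 AND 0))) -> 1
  row 27 [11011]: (1 XOR ((NOT 1 XOR 1) AND (0 AND 1))) -> 1
  row 28 [11100]: (1 XOR ((NOT 1 XOR 0) AND (1 AND 0))) -> 1
  row 29 [11101]: (1 XOR ((NOT 1 XOR 0) AND (1 AND 1))) -> 1
  row 30 [11110]: (1 XOR ((NOT 1 XOR 1) AND (1 AND 0))) -> 1
  row 31 [11111]: (1 XOR ((NOT 1 XOR 1) AND (1 AND 1))) -> 0
Full result column, 4 rows per line (a,b,c fixed per line; d,e runs 00..11 left to right):
  rows 0-3 [a,b,c=000]: 0000  = hex 0
  rows 4-7 [a,b,c=001]: 0100  = hex 4
  rows 8-11 [a,b,c=010]: 1111  = hex F
  rows 12-15 [a,b,c=011]: 1011  = hex B
  rows 16-19 [a,b,c=100]: 0000  = hex 0
  rows 20-23 [a,b,c=101]: 0001  = hex 1
  rows 24-27 [a,b,c=110]: 1111  = hex F
  rows 28-31 [a,b,c=111]: 1110  = hex E
Output column (row 0 .. row 31) = 00000100111110110000000111111110
Output column grouped in 4s = 0000 0100 1111 1011 0000 0001 1111 1110 = 0x04FB01FE
Convert to decimal digit by digit (value = value*16 + digit):
  0 -> 0
  0*16 + 4 = 4
  4*16 + 15 (F) = 79
  79*16 + 11 (B) = 1275
  1275*16 + 0 = 20400
  20400*16 + 1 = 326401
  326401*16 + 15 (F) = 5222431
  5222431*16 + 14 (E) = 83558910
Decimal = 83558910

83558910


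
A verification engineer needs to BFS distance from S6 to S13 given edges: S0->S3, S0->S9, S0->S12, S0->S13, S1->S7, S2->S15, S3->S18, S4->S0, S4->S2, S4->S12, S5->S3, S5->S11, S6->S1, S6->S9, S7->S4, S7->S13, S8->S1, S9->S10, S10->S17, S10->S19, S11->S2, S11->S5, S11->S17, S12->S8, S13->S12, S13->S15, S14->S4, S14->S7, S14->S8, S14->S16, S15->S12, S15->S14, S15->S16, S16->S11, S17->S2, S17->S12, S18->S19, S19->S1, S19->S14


BFS layer-by-layer from S6:
  dist 0: {S6}
  dist 1: {S1, S9}
  dist 2: {S7, S10}
  dist 3: {S4, S13, S17, S19}
  -> S13 reached at distance 3
Shortest path length = 3

3


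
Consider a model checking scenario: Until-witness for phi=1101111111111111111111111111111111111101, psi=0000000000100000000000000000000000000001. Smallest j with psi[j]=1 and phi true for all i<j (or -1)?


(phi U psi) at 0: need smallest j with psi[j]=1 and phi[i]=1 for all i in [0,j).
Scan from step 0:
  step 0: phi=1, psi=0 -> continue
  step 1: phi=1, psi=0 -> continue
  step 2: phi=0 -> phi-prefix broken from here
  step 10: psi=1 but phi already failed -> not a witness
  step 39: psi=1 but phi already failed -> not a witness
  end of trace: no witness -> -1
Witness step = -1

-1


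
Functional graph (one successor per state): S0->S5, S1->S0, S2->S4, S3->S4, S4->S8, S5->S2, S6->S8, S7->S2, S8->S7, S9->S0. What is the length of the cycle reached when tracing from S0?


Trace from S0 until a state repeats:
  S0 -> S5 -> S2 -> S4 -> S8 -> S7 -> S2
S2 first seen at step 2, revisited at step 6.
Cycle length = 6 - 2 = 4

4


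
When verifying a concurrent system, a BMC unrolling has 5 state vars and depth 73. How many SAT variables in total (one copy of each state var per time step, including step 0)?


BMC unrolls to depth k, creating one copy of each state var for steps 0..k.
Step count = 73 + 1 = 74 (steps 0 through 73)
Vars per step = 5
Total = 5 * 74 = 370

370


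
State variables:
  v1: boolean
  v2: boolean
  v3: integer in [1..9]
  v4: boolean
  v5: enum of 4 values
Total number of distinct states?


State space = product of domain sizes of all variables.
Domain sizes:
  v1 (boolean): 2
  v2 (boolean): 2
  v3 (integer in [1..9]): 9
  v4 (boolean): 2
  v5 (enum of 4 values): 4
Product = 2 * 2 * 9 * 2 * 4 = 288

288


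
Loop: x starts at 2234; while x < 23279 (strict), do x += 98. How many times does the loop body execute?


Step 1: x goes from 2234 toward 23279 by 98; the body runs while x<23279, so iterations = ceil((bound-start)/step)
Step 2: Distance=21045
Step 3: ceil(21045/98)=215

215


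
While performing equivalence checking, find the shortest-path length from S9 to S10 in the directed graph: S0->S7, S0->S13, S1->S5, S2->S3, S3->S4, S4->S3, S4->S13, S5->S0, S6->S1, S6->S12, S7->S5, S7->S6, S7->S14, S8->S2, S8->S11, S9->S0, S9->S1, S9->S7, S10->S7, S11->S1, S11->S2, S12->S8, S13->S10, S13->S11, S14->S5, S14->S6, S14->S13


BFS layer-by-layer from S9:
  dist 0: {S9}
  dist 1: {S0, S1, S7}
  dist 2: {S5, S6, S13, S14}
  dist 3: {S10, S11, S12}
  -> S10 reached at distance 3
Shortest path length = 3

3


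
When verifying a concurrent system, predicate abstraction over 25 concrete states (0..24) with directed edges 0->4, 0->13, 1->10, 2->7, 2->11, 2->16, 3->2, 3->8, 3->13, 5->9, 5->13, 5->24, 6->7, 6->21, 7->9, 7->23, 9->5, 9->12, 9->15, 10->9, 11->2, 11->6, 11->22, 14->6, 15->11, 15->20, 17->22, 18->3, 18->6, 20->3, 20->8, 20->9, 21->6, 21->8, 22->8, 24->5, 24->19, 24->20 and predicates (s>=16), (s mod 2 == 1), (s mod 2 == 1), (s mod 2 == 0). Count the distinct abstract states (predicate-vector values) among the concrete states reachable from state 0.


BFS from 0:
Concrete reachable: {0, 4, 13}
Abstract via predicates (s>=16), (s mod 2 == 1), (s mod 2 == 1), (s mod 2 == 0):
  (0,0,0,1) <- {0, 4}
  (0,1,1,0) <- {13}
Distinct abstract states = 2

2


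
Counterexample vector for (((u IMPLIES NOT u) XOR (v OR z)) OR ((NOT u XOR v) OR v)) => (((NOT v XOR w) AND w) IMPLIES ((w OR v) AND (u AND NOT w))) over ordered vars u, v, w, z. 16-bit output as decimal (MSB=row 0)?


F1 = (((u IMPLIES NOT u) XOR (v OR z)) OR ((NOT u XOR v) OR v))
F2 = (((NOT v XOR w) AND w) IMPLIES ((w OR v) AND (u AND NOT w)))
Counterexample to F1=>F2 is where F1=1 and F2=0.
Evaluate each row (bits = u,v,w,z, MSB first):
  row 0 [0000]: F1=1 F2=1 -> F1&~F2 -> 0
  row 1 [0001]: F1=1 F2=1 -> F1&~F2 -> 0
  row 2 [0010]: F1=1 F2=1 -> F1&~F2 -> 0
  row 3 [0011]: F1=1 F2=1 -> F1&~F2 -> 0
  row 4 [0100]: F1=1 F2=1 -> F1&~F2 -> 0
  row 5 [0101]: F1=1 F2=1 -> F1&~F2 -> 0
  row 6 [0110]: F1=1 F2=0 -> F1&~F2 -> 1
  row 7 [0111]: F1=1 F2=0 -> F1&~F2 -> 1
  row 8 [1000]: F1=0 F2=1 -> F1&~F2 -> 0
  row 9 [1001]: F1=1 F2=1 -> F1&~F2 -> 0
  row 10 [1010]: F1=0 F2=1 -> F1&~F2 -> 0
  row 11 [1011]: F1=1 F2=1 -> F1&~F2 -> 0
  row 12 [1100]: F1=1 F2=1 -> F1&~F2 -> 0
  row 13 [1101]: F1=1 F2=1 -> F1&~F2 -> 0
  row 14 [1110]: F1=1 F2=0 -> F1&~F2 -> 1
  row 15 [1111]: F1=1 F2=0 -> F1&~F2 -> 1
Full result column, 4 rows per line (u,v fixed per line; w,z runs 00..11 left to right):
  rows 0-3 [u,v=00]: 0000  = hex 0
  rows 4-7 [u,v=01]: 0011  = hex 3
  rows 8-11 [u,v=10]: 0000  = hex 0
  rows 12-15 [u,v=11]: 0011  = hex 3
Counterexample vector (row 0 .. row 15) = 0000001100000011
Output column grouped in 4s = 0000 0011 0000 0011 = 0x0303
Convert to decimal digit by digit (value = value*16 + digit):
  0 -> 0
  0*16 + 3 = 3
  3*16 + 0 = 48
  48*16 + 3 = 771
Decimal = 771

771


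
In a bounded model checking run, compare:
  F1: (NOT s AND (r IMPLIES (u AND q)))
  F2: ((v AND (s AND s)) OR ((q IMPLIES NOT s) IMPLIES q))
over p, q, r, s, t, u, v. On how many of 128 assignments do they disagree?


F1 = (NOT s AND (r IMPLIES (u AND q)))
F2 = ((v AND (s AND s)) OR ((q IMPLIES NOT s) IMPLIES q))
Evaluate both on each of 128 rows (bits = p,q,r,s,t,u,v):
  row 0 [0000000]: F1=1 F2=0 (differ) -> 1
  row 1 [0000001]: F1=1 F2=0 (differ) -> 1
  row 2 [0000010]: F1=1 F2=0 (differ) -> 1
  row 3 [0000011]: F1=1 F2=0 (differ) -> 1
  row 4 [0000100]: F1=1 F2=0 (differ) -> 1
  (every remaining row is evaluated the same way; all 128 results are listed next)
Full result column, 8 rows per line (p,q,r,s fixed per line; t,u,v runs 000..111 left to right):
  rows 0-7 [p,q,r,s=0000]: 11111111  (ones: 8)
  rows 8-15 [p,q,r,s=0001]: 01010101  (ones: 4)
  rows 16-23 [p,q,r,s=0010]: 00000000  (ones: 0)
  rows 24-31 [p,q,r,s=0011]: 01010101  (ones: 4)
  rows 32-39 [p,q,r,s=0100]: 00000000  (ones: 0)
  rows 40-47 [p,q,r,s=0101]: 11111111  (ones: 8)
  rows 48-55 [p,q,r,s=0110]: 11001100  (ones: 4)
  rows 56-63 [p,q,r,s=0111]: 11111111  (ones: 8)
  rows 64-71 [p,q,r,s=1000]: 11111111  (ones: 8)
  rows 72-79 [p,q,r,s=1001]: 01010101  (ones: 4)
  rows 80-87 [p,q,r,s=1010]: 00000000  (ones: 0)
  rows 88-95 [p,q,r,s=1011]: 01010101  (ones: 4)
  rows 96-103 [p,q,r,s=1100]: 00000000  (ones: 0)
  rows 104-111 [p,q,r,s=1101]: 11111111  (ones: 8)
  rows 112-119 [p,q,r,s=1110]: 11001100  (ones: 4)
  rows 120-127 [p,q,r,s=1111]: 11111111  (ones: 8)
Disagreements = 8+4+0+4+0+8+4+8+8+4+0+4+0+8+4+8 = 72

72


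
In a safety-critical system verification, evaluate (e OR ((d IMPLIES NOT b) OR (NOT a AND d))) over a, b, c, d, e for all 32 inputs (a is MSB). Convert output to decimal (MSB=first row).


Formula: (e OR ((d IMPLIES NOT b) OR (NOT a AND d))) over a, b, c, d, e (32 rows)
Evaluate each row (bits = a,b,c,d,e, MSB first):
  row 0 [00000]: (0 OR ((0 IMPLIES NOT 0) OR (NOT 0 AND 0))) -> 1
  row 1 [00001]: (1 OR ((0 IMPLIES NOT 0) OR (NOT 0 AND 0))) -> 1
  row 2 [00010]: (0 OR ((1 IMPLIES NOT 0) OR (NOT 0 AND 1))) -> 1
  row 3 [00011]: (1 OR ((1 IMPLIES NOT 0) OR (NOT 0 AND 1))) -> 1
  row 4 [00100]: (0 OR ((0 IMPLIES NOT 0) OR (NOT 0 AND 0))) -> 1
  row 5 [00101]: (1 OR ((0 IMPLIES NOT 0) OR (NOT 0 AND 0))) -> 1
  row 6 [00110]: (0 OR ((1 IMPLIES NOT 0) OR (NOT 0 AND 1))) -> 1
  row 7 [00111]: (1 OR ((1 IMPLIES NOT 0) OR (NOT 0 AND 1))) -> 1
  row 8 [01000]: (0 OR ((0 IMPLIES NOT 1) OR (NOT 0 AND 0))) -> 1
  row 9 [01001]: (1 OR ((0 IMPLIES NOT 1) OR (NOT 0 AND 0))) -> 1
  row 10 [01010]: (0 OR ((1 IMPLIES NOT 1) OR (NOT 0 AND 1))) -> 1
  row 11 [01011]: (1 OR ((1 IMPLIES NOT 1) OR (NOT 0 AND 1))) -> 1
  row 12 [01100]: (0 OR ((0 IMPLIES NOT 1) OR (NOT 0 AND 0))) -> 1
  row 13 [01101]: (1 OR ((0 IMPLIES NOT 1) OR (NOT 0 AND 0))) -> 1
  row 14 [01110]: (0 OR ((1 IMPLIES NOT 1) OR (NOT 0 AND 1))) -> 1
  row 15 [01111]: (1 OR ((1 IMPLIES NOT 1) OR (NOT 0 AND 1))) -> 1
  row 16 [10000]: (0 OR ((0 IMPLIES NOT 0) OR (NOT 1 AND 0))) -> 1
  row 17 [10001]: (1 OR ((0 IMPLIES NOT 0) OR (NOT 1 AND 0))) -> 1
  row 18 [10010]: (0 OR ((1 IMPLIES NOT 0) OR (NOT 1 AND 1))) -> 1
  row 19 [10011]: (1 OR ((1 IMPLIES NOT 0) OR (NOT 1 AND 1))) -> 1
  row 20 [10100]: (0 OR ((0 IMPLIES NOT 0) OR (NOT 1 AND 0))) -> 1
  row 21 [10101]: (1 OR ((0 IMPLIES NOT 0) OR (NOT 1 AND 0))) -> 1
  row 22 [10110]: (0 OR ((1 IMPLIES NOT 0) OR (NOT 1 AND 1))) -> 1
  row 23 [10111]: (1 OR ((1 IMPLIES NOT 0) OR (NOT 1 AND 1))) -> 1
  row 24 [11000]: (0 OR ((0 IMPLIES NOT 1) OR (NOT 1 AND 0))) -> 1
  row 25 [11001]: (1 OR ((0 IMPLIES NOT 1) OR (NOT 1 AND 0))) -> 1
  row 26 [11010]: (0 OR ((1 IMPLIES NOT 1) OR (NOT 1 AND 1))) -> 0
  row 27 [11011]: (1 OR ((1 IMPLIES NOT 1) OR (NOT 1 AND 1))) -> 1
  row 28 [11100]: (0 OR ((0 IMPLIES NOT 1) OR (NOT 1 AND 0))) -> 1
  row 29 [11101]: (1 OR ((0 IMPLIES NOT 1) OR (NOT 1 AND 0))) -> 1
  row 30 [11110]: (0 OR ((1 IMPLIES NOT 1) OR (NOT 1 AND 1))) -> 0
  row 31 [11111]: (1 OR ((1 IMPLIES NOT 1) OR (NOT 1 AND 1))) -> 1
Full result column, 4 rows per line (a,b,c fixed per line; d,e runs 00..11 left to right):
  rows 0-3 [a,b,c=000]: 1111  = hex F
  rows 4-7 [a,b,c=001]: 1111  = hex F
  rows 8-11 [a,b,c=010]: 1111  = hex F
  rows 12-15 [a,b,c=011]: 1111  = hex F
  rows 16-19 [a,b,c=100]: 1111  = hex F
  rows 20-23 [a,b,c=101]: 1111  = hex F
  rows 24-27 [a,b,c=110]: 1101  = hex D
  rows 28-31 [a,b,c=111]: 1101  = hex D
Output column (row 0 .. row 31) = 11111111111111111111111111011101
Output column grouped in 4s = 1111 1111 1111 1111 1111 1111 1101 1101 = 0xFFFFFFDD
Convert to decimal digit by digit (value = value*16 + digit):
  F -> 15
  15*16 + 15 (F) = 255
  255*16 + 15 (F) = 4095
  4095*16 + 15 (F) = 65535
  65535*16 + 15 (F) = 1048575
  1048575*16 + 15 (F) = 16777215
  16777215*16 + 13 (D) = 268435453
  268435453*16 + 13 (D) = 4294967261
Decimal = 4294967261

4294967261


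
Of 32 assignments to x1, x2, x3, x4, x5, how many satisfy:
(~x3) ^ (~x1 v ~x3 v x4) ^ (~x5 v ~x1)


CNF with 3 clauses over 5 vars (32 assignments).
An assignment satisfies CNF iff every clause has >=1 true literal.
Check each row (bits = x1,x2,x3,x4,x5; clause T/F shown):
  row 0 [00000]: clauses=TTT -> 1
  row 1 [00001]: clauses=TTT -> 1
  row 2 [00010]: clauses=TTT -> 1
  row 3 [00011]: clauses=TTT -> 1
  row 4 [00100]: clauses=FTT -> 0
  row 5 [00101]: clauses=FTT -> 0
  row 6 [00110]: clauses=FTT -> 0
  row 7 [00111]: clauses=FTT -> 0
  row 8 [01000]: clauses=TTT -> 1
  row 9 [01001]: clauses=TTT -> 1
  row 10 [01010]: clauses=TTT -> 1
  row 11 [01011]: clauses=TTT -> 1
  row 12 [01100]: clauses=FTT -> 0
  row 13 [01101]: clauses=FTT -> 0
  row 14 [01110]: clauses=FTT -> 0
  row 15 [01111]: clauses=FTT -> 0
  row 16 [10000]: clauses=TTT -> 1
  row 17 [10001]: clauses=TTF -> 0
  row 18 [10010]: clauses=TTT -> 1
  row 19 [10011]: clauses=TTF -> 0
  row 20 [10100]: clauses=FFT -> 0
  row 21 [10101]: clauses=FFF -> 0
  row 22 [10110]: clauses=FTT -> 0
  row 23 [10111]: clauses=FTF -> 0
  row 24 [11000]: clauses=TTT -> 1
  row 25 [11001]: clauses=TTF -> 0
  row 26 [11010]: clauses=TTT -> 1
  row 27 [11011]: clauses=TTF -> 0
  row 28 [11100]: clauses=FFT -> 0
  row 29 [11101]: clauses=FFF -> 0
  row 30 [11110]: clauses=FTT -> 0
  row 31 [11111]: clauses=FTF -> 0
Full result column, 8 rows per line (x1,x2 fixed per line; x3,x4,x5 runs 000..111 left to right):
  rows 0-7 [x1,x2=00]: 11110000  (ones: 4)
  rows 8-15 [x1,x2=01]: 11110000  (ones: 4)
  rows 16-23 [x1,x2=10]: 10100000  (ones: 2)
  rows 24-31 [x1,x2=11]: 10100000  (ones: 2)
Satisfying assignments = 4+4+2+2 = 12

12


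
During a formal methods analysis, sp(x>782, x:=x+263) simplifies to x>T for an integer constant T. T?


Formula: sp(P, x:=E) = exists old_x. (x = E[old_x/x]) AND P[old_x/x] (old_x is the value of x before the assignment; eliminate old_x by solving x = E[old_x/x] for old_x)
Step 1: Precondition P: x>782, i.e. old_x > 782
Step 2: Assignment gives x = old_x + 263, so old_x = x - 263
Step 3: Substitute into P: x - 263 > 782
Step 4: Simplify: x > 782+263 = 1045

1045


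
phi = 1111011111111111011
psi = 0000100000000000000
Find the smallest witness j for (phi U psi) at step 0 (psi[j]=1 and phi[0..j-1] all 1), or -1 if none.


(phi U psi) at 0: need smallest j with psi[j]=1 and phi[i]=1 for all i in [0,j).
Scan from step 0:
  step 0: phi=1, psi=0 -> continue
  step 1: phi=1, psi=0 -> continue
  step 2: phi=1, psi=0 -> continue
  step 3: phi=1, psi=0 -> continue
  step 4: psi=1 and phi held for [0,4) -> witness found
Witness step = 4

4


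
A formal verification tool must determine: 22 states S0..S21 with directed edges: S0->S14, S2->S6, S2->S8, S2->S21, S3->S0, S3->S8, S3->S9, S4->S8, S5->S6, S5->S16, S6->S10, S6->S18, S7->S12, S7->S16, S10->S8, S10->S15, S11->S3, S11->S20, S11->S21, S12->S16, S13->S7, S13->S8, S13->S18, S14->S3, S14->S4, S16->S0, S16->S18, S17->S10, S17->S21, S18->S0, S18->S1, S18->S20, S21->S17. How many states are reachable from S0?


BFS from S0:
  layer 0: {S0}
  layer 1: {S14}
  layer 2: {S3, S4}
  layer 3: {S8, S9}
Reachable set: {S0, S3, S4, S8, S9, S14}
Count = 6

6


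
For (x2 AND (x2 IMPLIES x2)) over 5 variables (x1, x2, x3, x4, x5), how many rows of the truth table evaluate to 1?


Formula: (x2 AND (x2 IMPLIES x2)) over 5 vars (32 rows)
Evaluate each row (x1, x2, x3, x4, x5 as bits, MSB first):
  row 0 [00000]: (0 AND (0 IMPLIES 0)) -> 0
  row 1 [00001]: (0 AND (0 IMPLIES 0)) -> 0
  row 2 [00010]: (0 AND (0 IMPLIES 0)) -> 0
  row 3 [00011]: (0 AND (0 IMPLIES 0)) -> 0
  row 4 [00100]: (0 AND (0 IMPLIES 0)) -> 0
  row 5 [00101]: (0 AND (0 IMPLIES 0)) -> 0
  row 6 [00110]: (0 AND (0 IMPLIES 0)) -> 0
  row 7 [00111]: (0 AND (0 IMPLIES 0)) -> 0
  row 8 [01000]: (1 AND (1 IMPLIES 1)) -> 1
  row 9 [01001]: (1 AND (1 IMPLIES 1)) -> 1
  row 10 [01010]: (1 AND (1 IMPLIES 1)) -> 1
  row 11 [01011]: (1 AND (1 IMPLIES 1)) -> 1
  row 12 [01100]: (1 AND (1 IMPLIES 1)) -> 1
  row 13 [01101]: (1 AND (1 IMPLIES 1)) -> 1
  row 14 [01110]: (1 AND (1 IMPLIES 1)) -> 1
  row 15 [01111]: (1 AND (1 IMPLIES 1)) -> 1
  row 16 [10000]: (0 AND (0 IMPLIES 0)) -> 0
  row 17 [10001]: (0 AND (0 IMPLIES 0)) -> 0
  row 18 [10010]: (0 AND (0 IMPLIES 0)) -> 0
  row 19 [10011]: (0 AND (0 IMPLIES 0)) -> 0
  row 20 [10100]: (0 AND (0 IMPLIES 0)) -> 0
  row 21 [10101]: (0 AND (0 IMPLIES 0)) -> 0
  row 22 [10110]: (0 AND (0 IMPLIES 0)) -> 0
  row 23 [10111]: (0 AND (0 IMPLIES 0)) -> 0
  row 24 [11000]: (1 AND (1 IMPLIES 1)) -> 1
  row 25 [11001]: (1 AND (1 IMPLIES 1)) -> 1
  row 26 [11010]: (1 AND (1 IMPLIES 1)) -> 1
  row 27 [11011]: (1 AND (1 IMPLIES 1)) -> 1
  row 28 [11100]: (1 AND (1 IMPLIES 1)) -> 1
  row 29 [11101]: (1 AND (1 IMPLIES 1)) -> 1
  row 30 [11110]: (1 AND (1 IMPLIES 1)) -> 1
  row 31 [11111]: (1 AND (1 IMPLIES 1)) -> 1
Full result column, 8 rows per line (x1,x2 fixed per line; x3,x4,x5 runs 000..111 left to right):
  rows 0-7 [x1,x2=00]: 00000000  (ones: 0)
  rows 8-15 [x1,x2=01]: 11111111  (ones: 8)
  rows 16-23 [x1,x2=10]: 00000000  (ones: 0)
  rows 24-31 [x1,x2=11]: 11111111  (ones: 8)
Count of 1-rows = 0+8+0+8 = 16

16


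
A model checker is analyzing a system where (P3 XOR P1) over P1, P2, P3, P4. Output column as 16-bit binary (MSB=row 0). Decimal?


Formula: (P3 XOR P1) over P1, P2, P3, P4 (16 rows)
Evaluate each row (bits = P1,P2,P3,P4, MSB first):
  row 0 [0000]: (0 XOR 0) -> 0
  row 1 [0001]: (0 XOR 0) -> 0
  row 2 [0010]: (1 XOR 0) -> 1
  row 3 [0011]: (1 XOR 0) -> 1
  row 4 [0100]: (0 XOR 0) -> 0
  row 5 [0101]: (0 XOR 0) -> 0
  row 6 [0110]: (1 XOR 0) -> 1
  row 7 [0111]: (1 XOR 0) -> 1
  row 8 [1000]: (0 XOR 1) -> 1
  row 9 [1001]: (0 XOR 1) -> 1
  row 10 [1010]: (1 XOR 1) -> 0
  row 11 [1011]: (1 XOR 1) -> 0
  row 12 [1100]: (0 XOR 1) -> 1
  row 13 [1101]: (0 XOR 1) -> 1
  row 14 [1110]: (1 XOR 1) -> 0
  row 15 [1111]: (1 XOR 1) -> 0
Full result column, 4 rows per line (P1,P2 fixed per line; P3,P4 runs 00..11 left to right):
  rows 0-3 [P1,P2=00]: 0011  = hex 3
  rows 4-7 [P1,P2=01]: 0011  = hex 3
  rows 8-11 [P1,P2=10]: 1100  = hex C
  rows 12-15 [P1,P2=11]: 1100  = hex C
Output column (row 0 .. row 15) = 0011001111001100
Output column grouped in 4s = 0011 0011 1100 1100 = 0x33CC
Convert to decimal digit by digit (value = value*16 + digit):
  3 -> 3
  3*16 + 3 = 51
  51*16 + 12 (C) = 828
  828*16 + 12 (C) = 13260
Decimal = 13260

13260


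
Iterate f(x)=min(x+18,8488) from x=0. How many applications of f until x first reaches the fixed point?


Step 1: x=0, cap=8488, increment=18
Step 2: x grows by 18 each step until capped at 8488; fixed point is x=8488
Step 3: iterations = ceil(8488/18) = 472

472


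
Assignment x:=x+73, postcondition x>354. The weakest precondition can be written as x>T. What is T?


Formula: wp(x:=E, P) = P[E/x] (substitute E for x in postcondition)
Step 1: Postcondition: x>354
Step 2: Substitute x+73 for x: x+73>354
Step 3: Solve for x: x > 354-73 = 281

281


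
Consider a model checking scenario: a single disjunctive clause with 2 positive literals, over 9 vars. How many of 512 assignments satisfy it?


Step 1: Total=2^9=512
Step 2: Unsat when all 2 false: 2^7=128
Step 3: Sat=512-128=384

384


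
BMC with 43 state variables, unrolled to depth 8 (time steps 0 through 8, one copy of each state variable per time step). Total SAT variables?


BMC unrolls to depth k, creating one copy of each state var for steps 0..k.
Step count = 8 + 1 = 9 (steps 0 through 8)
Vars per step = 43
Total = 43 * 9 = 387

387


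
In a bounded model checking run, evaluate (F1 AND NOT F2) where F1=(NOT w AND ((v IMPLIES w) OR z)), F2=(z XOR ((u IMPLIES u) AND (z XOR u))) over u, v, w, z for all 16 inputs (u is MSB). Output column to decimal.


F1 = (NOT w AND ((v IMPLIES w) OR z))
F2 = (z XOR ((u IMPLIES u) AND (z XOR u)))
Counterexample to F1=>F2 is where F1=1 and F2=0.
Evaluate each row (bits = u,v,w,z, MSB first):
  row 0 [0000]: F1=1 F2=0 -> F1&~F2 -> 1
  row 1 [0001]: F1=1 F2=0 -> F1&~F2 -> 1
  row 2 [0010]: F1=0 F2=0 -> F1&~F2 -> 0
  row 3 [0011]: F1=0 F2=0 -> F1&~F2 -> 0
  row 4 [0100]: F1=0 F2=0 -> F1&~F2 -> 0
  row 5 [0101]: F1=1 F2=0 -> F1&~F2 -> 1
  row 6 [0110]: F1=0 F2=0 -> F1&~F2 -> 0
  row 7 [0111]: F1=0 F2=0 -> F1&~F2 -> 0
  row 8 [1000]: F1=1 F2=1 -> F1&~F2 -> 0
  row 9 [1001]: F1=1 F2=1 -> F1&~F2 -> 0
  row 10 [1010]: F1=0 F2=1 -> F1&~F2 -> 0
  row 11 [1011]: F1=0 F2=1 -> F1&~F2 -> 0
  row 12 [1100]: F1=0 F2=1 -> F1&~F2 -> 0
  row 13 [1101]: F1=1 F2=1 -> F1&~F2 -> 0
  row 14 [1110]: F1=0 F2=1 -> F1&~F2 -> 0
  row 15 [1111]: F1=0 F2=1 -> F1&~F2 -> 0
Full result column, 4 rows per line (u,v fixed per line; w,z runs 00..11 left to right):
  rows 0-3 [u,v=00]: 1100  = hex C
  rows 4-7 [u,v=01]: 0100  = hex 4
  rows 8-11 [u,v=10]: 0000  = hex 0
  rows 12-15 [u,v=11]: 0000  = hex 0
Counterexample vector (row 0 .. row 15) = 1100010000000000
Output column grouped in 4s = 1100 0100 0000 0000 = 0xC400
Convert to decimal digit by digit (value = value*16 + digit):
  C -> 12
  12*16 + 4 = 196
  196*16 + 0 = 3136
  3136*16 + 0 = 50176
Decimal = 50176

50176


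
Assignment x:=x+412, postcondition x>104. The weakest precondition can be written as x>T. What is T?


Formula: wp(x:=E, P) = P[E/x] (substitute E for x in postcondition)
Step 1: Postcondition: x>104
Step 2: Substitute x+412 for x: x+412>104
Step 3: Solve for x: x > 104-412 = -308

-308


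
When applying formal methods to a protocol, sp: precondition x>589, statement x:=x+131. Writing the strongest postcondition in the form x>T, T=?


Formula: sp(P, x:=E) = exists old_x. (x = E[old_x/x]) AND P[old_x/x] (old_x is the value of x before the assignment; eliminate old_x by solving x = E[old_x/x] for old_x)
Step 1: Precondition P: x>589, i.e. old_x > 589
Step 2: Assignment gives x = old_x + 131, so old_x = x - 131
Step 3: Substitute into P: x - 131 > 589
Step 4: Simplify: x > 589+131 = 720

720


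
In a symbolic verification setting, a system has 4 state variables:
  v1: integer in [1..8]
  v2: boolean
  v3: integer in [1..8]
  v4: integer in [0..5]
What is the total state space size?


State space = product of domain sizes of all variables.
Domain sizes:
  v1 (integer in [1..8]): 8
  v2 (boolean): 2
  v3 (integer in [1..8]): 8
  v4 (integer in [0..5]): 6
Product = 8 * 2 * 8 * 6 = 768

768


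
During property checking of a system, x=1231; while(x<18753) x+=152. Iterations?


Step 1: x goes from 1231 toward 18753 by 152; the body runs while x<18753, so iterations = ceil((bound-start)/step)
Step 2: Distance=17522
Step 3: ceil(17522/152)=116

116


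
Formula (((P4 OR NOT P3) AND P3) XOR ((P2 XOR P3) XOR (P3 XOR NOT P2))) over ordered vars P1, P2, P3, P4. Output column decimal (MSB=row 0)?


Formula: (((P4 OR NOT P3) AND P3) XOR ((P2 XOR P3) XOR (P3 XOR NOT P2))) over P1, P2, P3, P4 (16 rows)
Evaluate each row (bits = P1,P2,P3,P4, MSB first):
  row 0 [0000]: (((0 OR NOT 0) AND 0) XOR ((0 XOR 0) XOR (0 XOR NOT 0))) -> 1
  row 1 [0001]: (((1 OR NOT 0) AND 0) XOR ((0 XOR 0) XOR (0 XOR NOT 0))) -> 1
  row 2 [0010]: (((0 OR NOT 1) AND 1) XOR ((0 XOR 1) XOR (1 XOR NOT 0))) -> 1
  row 3 [0011]: (((1 OR NOT 1) AND 1) XOR ((0 XOR 1) XOR (1 XOR NOT 0))) -> 0
  row 4 [0100]: (((0 OR NOT 0) AND 0) XOR ((1 XOR 0) XOR (0 XOR NOT 1))) -> 1
  row 5 [0101]: (((1 OR NOT 0) AND 0) XOR ((1 XOR 0) XOR (0 XOR NOT 1))) -> 1
  row 6 [0110]: (((0 OR NOT 1) AND 1) XOR ((1 XOR 1) XOR (1 XOR NOT 1))) -> 1
  row 7 [0111]: (((1 OR NOT 1) AND 1) XOR ((1 XOR 1) XOR (1 XOR NOT 1))) -> 0
  row 8 [1000]: (((0 OR NOT 0) AND 0) XOR ((0 XOR 0) XOR (0 XOR NOT 0))) -> 1
  row 9 [1001]: (((1 OR NOT 0) AND 0) XOR ((0 XOR 0) XOR (0 XOR NOT 0))) -> 1
  row 10 [1010]: (((0 OR NOT 1) AND 1) XOR ((0 XOR 1) XOR (1 XOR NOT 0))) -> 1
  row 11 [1011]: (((1 OR NOT 1) AND 1) XOR ((0 XOR 1) XOR (1 XOR NOT 0))) -> 0
  row 12 [1100]: (((0 OR NOT 0) AND 0) XOR ((1 XOR 0) XOR (0 XOR NOT 1))) -> 1
  row 13 [1101]: (((1 OR NOT 0) AND 0) XOR ((1 XOR 0) XOR (0 XOR NOT 1))) -> 1
  row 14 [1110]: (((0 OR NOT 1) AND 1) XOR ((1 XOR 1) XOR (1 XOR NOT 1))) -> 1
  row 15 [1111]: (((1 OR NOT 1) AND 1) XOR ((1 XOR 1) XOR (1 XOR NOT 1))) -> 0
Full result column, 4 rows per line (P1,P2 fixed per line; P3,P4 runs 00..11 left to right):
  rows 0-3 [P1,P2=00]: 1110  = hex E
  rows 4-7 [P1,P2=01]: 1110  = hex E
  rows 8-11 [P1,P2=10]: 1110  = hex E
  rows 12-15 [P1,P2=11]: 1110  = hex E
Output column (row 0 .. row 15) = 1110111011101110
Output column grouped in 4s = 1110 1110 1110 1110 = 0xEEEE
Convert to decimal digit by digit (value = value*16 + digit):
  E -> 14
  14*16 + 14 (E) = 238
  238*16 + 14 (E) = 3822
  3822*16 + 14 (E) = 61166
Decimal = 61166

61166


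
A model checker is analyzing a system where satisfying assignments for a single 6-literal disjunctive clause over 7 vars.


Step 1: Total=2^7=128
Step 2: Unsat when all 6 false: 2^1=2
Step 3: Sat=128-2=126

126


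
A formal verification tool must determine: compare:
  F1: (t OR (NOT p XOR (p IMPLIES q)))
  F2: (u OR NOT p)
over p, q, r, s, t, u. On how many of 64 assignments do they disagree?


F1 = (t OR (NOT p XOR (p IMPLIES q)))
F2 = (u OR NOT p)
Evaluate both on each of 64 rows (bits = p,q,r,s,t,u):
  row 0 [000000]: F1=0 F2=1 (differ) -> 1
  row 1 [000001]: F1=0 F2=1 (differ) -> 1
  row 2 [000010]: F1=1 F2=1 -> 0
  row 3 [000011]: F1=1 F2=1 -> 0
  row 4 [000100]: F1=0 F2=1 (differ) -> 1
  (every remaining row is evaluated the same way; all 64 results are listed next)
Full result column, 8 rows per line (p,q,r fixed per line; s,t,u runs 000..111 left to right):
  rows 0-7 [p,q,r=000]: 11001100  (ones: 4)
  rows 8-15 [p,q,r=001]: 11001100  (ones: 4)
  rows 16-23 [p,q,r=010]: 11001100  (ones: 4)
  rows 24-31 [p,q,r=011]: 11001100  (ones: 4)
  rows 32-39 [p,q,r=100]: 01100110  (ones: 4)
  rows 40-47 [p,q,r=101]: 01100110  (ones: 4)
  rows 48-55 [p,q,r=110]: 10101010  (ones: 4)
  rows 56-63 [p,q,r=111]: 10101010  (ones: 4)
Disagreements = 4+4+4+4+4+4+4+4 = 32

32


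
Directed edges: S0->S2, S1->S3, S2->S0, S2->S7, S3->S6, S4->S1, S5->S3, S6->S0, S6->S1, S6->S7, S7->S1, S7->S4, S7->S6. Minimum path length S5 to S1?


BFS layer-by-layer from S5:
  dist 0: {S5}
  dist 1: {S3}
  dist 2: {S6}
  dist 3: {S0, S1, S7}
  -> S1 reached at distance 3
Shortest path length = 3

3


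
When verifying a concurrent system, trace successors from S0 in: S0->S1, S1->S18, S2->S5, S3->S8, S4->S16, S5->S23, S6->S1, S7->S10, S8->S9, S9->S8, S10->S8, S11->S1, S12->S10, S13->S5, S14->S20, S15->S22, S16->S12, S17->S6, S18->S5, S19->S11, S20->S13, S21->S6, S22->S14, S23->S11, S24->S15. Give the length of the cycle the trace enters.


Trace from S0 until a state repeats:
  S0 -> S1 -> S18 -> S5 -> S23 -> S11 -> S1
S1 first seen at step 1, revisited at step 6.
Cycle length = 6 - 1 = 5

5


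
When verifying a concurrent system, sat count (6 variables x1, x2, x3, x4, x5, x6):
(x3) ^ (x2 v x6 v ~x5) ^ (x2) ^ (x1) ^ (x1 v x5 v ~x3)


CNF with 5 clauses over 6 vars (64 assignments).
An assignment satisfies CNF iff every clause has >=1 true literal.
Check each row (bits = x1,x2,x3,x4,x5,x6; clause T/F shown):
  row 0 [000000]: clauses=FTFFT -> 0
  row 1 [000001]: clauses=FTFFT -> 0
  row 2 [000010]: clauses=FFFFT -> 0
  row 3 [000011]: clauses=FTFFT -> 0
  row 4 [000100]: clauses=FTFFT -> 0
  (every remaining row is evaluated the same way; all 64 results are listed next)
Full result column, 8 rows per line (x1,x2,x3 fixed per line; x4,x5,x6 runs 000..111 left to right):
  rows 0-7 [x1,x2,x3=000]: 00000000  (ones: 0)
  rows 8-15 [x1,x2,x3=001]: 00000000  (ones: 0)
  rows 16-23 [x1,x2,x3=010]: 00000000  (ones: 0)
  rows 24-31 [x1,x2,x3=011]: 00000000  (ones: 0)
  rows 32-39 [x1,x2,x3=100]: 00000000  (ones: 0)
  rows 40-47 [x1,x2,x3=101]: 00000000  (ones: 0)
  rows 48-55 [x1,x2,x3=110]: 00000000  (ones: 0)
  rows 56-63 [x1,x2,x3=111]: 11111111  (ones: 8)
Satisfying assignments = 0+0+0+0+0+0+0+8 = 8

8


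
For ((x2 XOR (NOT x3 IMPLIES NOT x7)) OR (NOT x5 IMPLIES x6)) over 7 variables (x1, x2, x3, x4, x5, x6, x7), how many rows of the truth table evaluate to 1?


Formula: ((x2 XOR (NOT x3 IMPLIES NOT x7)) OR (NOT x5 IMPLIES x6)) over 7 vars (128 rows)
Evaluate each row (x1, x2, x3, x4, x5, x6, x7 as bits, MSB first):
  row 0 [0000000]: ((0 XOR (NOT 0 IMPLIES NOT 0)) OR (NOT 0 IMPLIES 0)) -> 1
  row 1 [0000001]: ((0 XOR (NOT 0 IMPLIES NOT 1)) OR (NOT 0 IMPLIES 0)) -> 0
  row 2 [0000010]: ((0 XOR (NOT 0 IMPLIES NOT 0)) OR (NOT 0 IMPLIES 1)) -> 1
  row 3 [0000011]: ((0 XOR (NOT 0 IMPLIES NOT 1)) OR (NOT 0 IMPLIES 1)) -> 1
  row 4 [0000100]: ((0 XOR (NOT 0 IMPLIES NOT 0)) OR (NOT 1 IMPLIES 0)) -> 1
  (every remaining row is evaluated the same way; all 128 results are listed next)
Full result column, 8 rows per line (x1,x2,x3,x4 fixed per line; x5,x6,x7 runs 000..111 left to right):
  rows 0-7 [x1,x2,x3,x4=0000]: 10111111  (ones: 7)
  rows 8-15 [x1,x2,x3,x4=0001]: 10111111  (ones: 7)
  rows 16-23 [x1,x2,x3,x4=0010]: 11111111  (ones: 8)
  rows 24-31 [x1,x2,x3,x4=0011]: 11111111  (ones: 8)
  rows 32-39 [x1,x2,x3,x4=0100]: 01111111  (ones: 7)
  rows 40-47 [x1,x2,x3,x4=0101]: 01111111  (ones: 7)
  rows 48-55 [x1,x2,x3,x4=0110]: 00111111  (ones: 6)
  rows 56-63 [x1,x2,x3,x4=0111]: 00111111  (ones: 6)
  rows 64-71 [x1,x2,x3,x4=1000]: 10111111  (ones: 7)
  rows 72-79 [x1,x2,x3,x4=1001]: 10111111  (ones: 7)
  rows 80-87 [x1,x2,x3,x4=1010]: 11111111  (ones: 8)
  rows 88-95 [x1,x2,x3,x4=1011]: 11111111  (ones: 8)
  rows 96-103 [x1,x2,x3,x4=1100]: 01111111  (ones: 7)
  rows 104-111 [x1,x2,x3,x4=1101]: 01111111  (ones: 7)
  rows 112-119 [x1,x2,x3,x4=1110]: 00111111  (ones: 6)
  rows 120-127 [x1,x2,x3,x4=1111]: 00111111  (ones: 6)
Count of 1-rows = 7+7+8+8+7+7+6+6+7+7+8+8+7+7+6+6 = 112

112


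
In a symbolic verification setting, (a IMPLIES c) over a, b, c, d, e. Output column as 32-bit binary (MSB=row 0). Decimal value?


Formula: (a IMPLIES c) over a, b, c, d, e (32 rows)
Evaluate each row (bits = a,b,c,d,e, MSB first):
  row 0 [00000]: (0 IMPLIES 0) -> 1
  row 1 [00001]: (0 IMPLIES 0) -> 1
  row 2 [00010]: (0 IMPLIES 0) -> 1
  row 3 [00011]: (0 IMPLIES 0) -> 1
  row 4 [00100]: (0 IMPLIES 1) -> 1
  row 5 [00101]: (0 IMPLIES 1) -> 1
  row 6 [00110]: (0 IMPLIES 1) -> 1
  row 7 [00111]: (0 IMPLIES 1) -> 1
  row 8 [01000]: (0 IMPLIES 0) -> 1
  row 9 [01001]: (0 IMPLIES 0) -> 1
  row 10 [01010]: (0 IMPLIES 0) -> 1
  row 11 [01011]: (0 IMPLIES 0) -> 1
  row 12 [01100]: (0 IMPLIES 1) -> 1
  row 13 [01101]: (0 IMPLIES 1) -> 1
  row 14 [01110]: (0 IMPLIES 1) -> 1
  row 15 [01111]: (0 IMPLIES 1) -> 1
  row 16 [10000]: (1 IMPLIES 0) -> 0
  row 17 [10001]: (1 IMPLIES 0) -> 0
  row 18 [10010]: (1 IMPLIES 0) -> 0
  row 19 [10011]: (1 IMPLIES 0) -> 0
  row 20 [10100]: (1 IMPLIES 1) -> 1
  row 21 [10101]: (1 IMPLIES 1) -> 1
  row 22 [10110]: (1 IMPLIES 1) -> 1
  row 23 [10111]: (1 IMPLIES 1) -> 1
  row 24 [11000]: (1 IMPLIES 0) -> 0
  row 25 [11001]: (1 IMPLIES 0) -> 0
  row 26 [11010]: (1 IMPLIES 0) -> 0
  row 27 [11011]: (1 IMPLIES 0) -> 0
  row 28 [11100]: (1 IMPLIES 1) -> 1
  row 29 [11101]: (1 IMPLIES 1) -> 1
  row 30 [11110]: (1 IMPLIES 1) -> 1
  row 31 [11111]: (1 IMPLIES 1) -> 1
Full result column, 4 rows per line (a,b,c fixed per line; d,e runs 00..11 left to right):
  rows 0-3 [a,b,c=000]: 1111  = hex F
  rows 4-7 [a,b,c=001]: 1111  = hex F
  rows 8-11 [a,b,c=010]: 1111  = hex F
  rows 12-15 [a,b,c=011]: 1111  = hex F
  rows 16-19 [a,b,c=100]: 0000  = hex 0
  rows 20-23 [a,b,c=101]: 1111  = hex F
  rows 24-27 [a,b,c=110]: 0000  = hex 0
  rows 28-31 [a,b,c=111]: 1111  = hex F
Output column (row 0 .. row 31) = 11111111111111110000111100001111
Output column grouped in 4s = 1111 1111 1111 1111 0000 1111 0000 1111 = 0xFFFF0F0F
Convert to decimal digit by digit (value = value*16 + digit):
  F -> 15
  15*16 + 15 (F) = 255
  255*16 + 15 (F) = 4095
  4095*16 + 15 (F) = 65535
  65535*16 + 0 = 1048560
  1048560*16 + 15 (F) = 16776975
  16776975*16 + 0 = 268431600
  268431600*16 + 15 (F) = 4294905615
Decimal = 4294905615

4294905615
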